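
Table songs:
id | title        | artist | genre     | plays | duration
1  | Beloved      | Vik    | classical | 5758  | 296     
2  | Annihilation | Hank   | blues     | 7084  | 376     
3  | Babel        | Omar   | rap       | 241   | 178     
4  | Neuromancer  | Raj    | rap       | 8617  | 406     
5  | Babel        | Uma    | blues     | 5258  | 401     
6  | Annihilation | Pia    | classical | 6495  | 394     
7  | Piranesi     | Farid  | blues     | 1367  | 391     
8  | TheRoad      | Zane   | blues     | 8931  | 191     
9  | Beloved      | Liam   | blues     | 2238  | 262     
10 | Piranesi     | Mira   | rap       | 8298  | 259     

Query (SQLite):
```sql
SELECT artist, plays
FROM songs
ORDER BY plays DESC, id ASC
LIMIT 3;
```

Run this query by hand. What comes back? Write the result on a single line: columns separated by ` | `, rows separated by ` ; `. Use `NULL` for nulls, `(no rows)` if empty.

Zane | 8931 ; Raj | 8617 ; Mira | 8298

Sort by plays desc, tiebreak id asc: (8931, id=8), (8617, id=4), (8298, id=10), (7084, id=2), (6495, id=6), (5758, id=1) …. Take first 3.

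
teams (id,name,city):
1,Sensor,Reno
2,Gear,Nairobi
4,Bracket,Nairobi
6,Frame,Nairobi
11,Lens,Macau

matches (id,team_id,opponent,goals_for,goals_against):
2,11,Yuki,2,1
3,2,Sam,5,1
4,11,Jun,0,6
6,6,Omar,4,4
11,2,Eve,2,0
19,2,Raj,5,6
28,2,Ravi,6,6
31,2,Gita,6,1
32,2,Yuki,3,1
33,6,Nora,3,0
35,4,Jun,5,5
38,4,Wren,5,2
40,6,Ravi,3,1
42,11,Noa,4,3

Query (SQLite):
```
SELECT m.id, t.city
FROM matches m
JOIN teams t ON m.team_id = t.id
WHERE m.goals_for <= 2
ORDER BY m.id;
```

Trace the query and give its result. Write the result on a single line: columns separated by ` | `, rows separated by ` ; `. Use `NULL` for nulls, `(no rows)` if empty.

2 | Macau ; 4 | Macau ; 11 | Nairobi

Each matches row matches the teams row where team_id = teams.id.
Then keep rows with m.goals_for <= 2.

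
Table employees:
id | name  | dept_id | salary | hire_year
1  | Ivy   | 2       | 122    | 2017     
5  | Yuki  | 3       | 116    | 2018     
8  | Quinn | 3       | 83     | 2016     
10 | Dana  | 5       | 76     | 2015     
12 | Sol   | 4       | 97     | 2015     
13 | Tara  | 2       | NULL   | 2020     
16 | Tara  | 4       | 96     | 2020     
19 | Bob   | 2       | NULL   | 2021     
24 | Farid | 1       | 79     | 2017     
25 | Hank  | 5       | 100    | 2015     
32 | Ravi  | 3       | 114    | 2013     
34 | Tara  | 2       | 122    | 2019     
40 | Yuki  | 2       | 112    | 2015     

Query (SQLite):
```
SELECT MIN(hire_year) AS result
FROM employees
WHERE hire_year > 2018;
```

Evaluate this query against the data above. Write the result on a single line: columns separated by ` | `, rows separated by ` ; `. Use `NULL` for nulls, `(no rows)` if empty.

2019

Rows where hire_year > 2018 → hire_year values: [2020, 2020, 2021, 2019].
MIN of non-NULL values = 2019.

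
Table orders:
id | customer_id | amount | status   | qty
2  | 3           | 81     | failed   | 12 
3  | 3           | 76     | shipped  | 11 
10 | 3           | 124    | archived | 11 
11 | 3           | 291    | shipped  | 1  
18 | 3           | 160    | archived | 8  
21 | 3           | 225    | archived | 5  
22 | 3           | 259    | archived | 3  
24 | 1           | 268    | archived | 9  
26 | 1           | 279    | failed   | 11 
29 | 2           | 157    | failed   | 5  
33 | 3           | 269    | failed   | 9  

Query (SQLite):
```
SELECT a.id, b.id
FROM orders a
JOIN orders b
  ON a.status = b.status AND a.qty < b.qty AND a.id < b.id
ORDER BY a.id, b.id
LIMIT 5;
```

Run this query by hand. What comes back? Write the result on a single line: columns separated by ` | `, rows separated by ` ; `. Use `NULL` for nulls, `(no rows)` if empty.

18 | 24 ; 21 | 24 ; 22 | 24 ; 29 | 33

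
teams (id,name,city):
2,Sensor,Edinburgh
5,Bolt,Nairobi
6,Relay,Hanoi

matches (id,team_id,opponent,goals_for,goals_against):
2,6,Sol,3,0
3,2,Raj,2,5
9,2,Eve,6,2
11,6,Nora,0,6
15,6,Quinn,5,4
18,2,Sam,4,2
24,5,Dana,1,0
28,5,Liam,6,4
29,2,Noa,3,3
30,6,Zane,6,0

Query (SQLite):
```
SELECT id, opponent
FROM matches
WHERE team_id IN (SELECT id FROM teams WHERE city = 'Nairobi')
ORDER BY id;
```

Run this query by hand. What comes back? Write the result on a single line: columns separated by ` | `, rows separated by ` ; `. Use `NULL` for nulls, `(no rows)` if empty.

24 | Dana ; 28 | Liam

Inner query: teams.id where city = 'Nairobi'.
Outer: keep matches rows whose team_id is in that set.
Inner query → {5}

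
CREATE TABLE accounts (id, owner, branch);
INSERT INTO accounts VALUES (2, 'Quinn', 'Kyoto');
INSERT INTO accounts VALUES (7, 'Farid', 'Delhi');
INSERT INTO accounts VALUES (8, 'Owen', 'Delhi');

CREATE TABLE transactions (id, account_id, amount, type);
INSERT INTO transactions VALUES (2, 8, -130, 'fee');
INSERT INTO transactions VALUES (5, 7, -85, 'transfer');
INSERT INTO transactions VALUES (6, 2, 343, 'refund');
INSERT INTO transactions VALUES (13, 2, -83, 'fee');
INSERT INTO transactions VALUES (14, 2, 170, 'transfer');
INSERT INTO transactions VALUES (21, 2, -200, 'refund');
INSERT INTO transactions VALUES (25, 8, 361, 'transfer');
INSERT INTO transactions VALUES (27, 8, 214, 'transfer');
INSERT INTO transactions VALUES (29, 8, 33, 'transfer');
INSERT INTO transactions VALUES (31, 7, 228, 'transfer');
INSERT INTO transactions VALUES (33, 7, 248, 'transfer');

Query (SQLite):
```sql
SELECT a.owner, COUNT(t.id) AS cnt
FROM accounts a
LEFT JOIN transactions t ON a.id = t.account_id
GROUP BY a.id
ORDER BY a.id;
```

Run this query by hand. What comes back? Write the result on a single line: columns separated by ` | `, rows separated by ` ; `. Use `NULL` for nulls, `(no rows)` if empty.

LEFT JOIN keeps every accounts row; unmatched ones get NULL for transactions columns.
Group by accounts.id and compute COUNT(t.id). COUNT(col) of an all-NULL group is 0.
  2: ids {6, 13, 14, 21} → COUNT(t.id)=4
  7: ids {5, 31, 33} → COUNT(t.id)=3
  8: ids {2, 25, 27, 29} → COUNT(t.id)=4

Quinn | 4 ; Farid | 3 ; Owen | 4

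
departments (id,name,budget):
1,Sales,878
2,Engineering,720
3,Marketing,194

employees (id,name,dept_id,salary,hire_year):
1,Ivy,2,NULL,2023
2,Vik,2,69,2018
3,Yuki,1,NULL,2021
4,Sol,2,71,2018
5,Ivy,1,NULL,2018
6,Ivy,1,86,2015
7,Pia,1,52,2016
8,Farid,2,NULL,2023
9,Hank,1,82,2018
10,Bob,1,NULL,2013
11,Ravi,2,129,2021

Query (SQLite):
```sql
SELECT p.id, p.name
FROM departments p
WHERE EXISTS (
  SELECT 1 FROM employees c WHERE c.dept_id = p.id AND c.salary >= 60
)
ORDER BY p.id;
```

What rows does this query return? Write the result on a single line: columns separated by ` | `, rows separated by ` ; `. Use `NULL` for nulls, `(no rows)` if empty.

1 | Sales ; 2 | Engineering

For each departments row, check whether any employees with matching dept_id has salary >= 60.
Keep rows where that is true.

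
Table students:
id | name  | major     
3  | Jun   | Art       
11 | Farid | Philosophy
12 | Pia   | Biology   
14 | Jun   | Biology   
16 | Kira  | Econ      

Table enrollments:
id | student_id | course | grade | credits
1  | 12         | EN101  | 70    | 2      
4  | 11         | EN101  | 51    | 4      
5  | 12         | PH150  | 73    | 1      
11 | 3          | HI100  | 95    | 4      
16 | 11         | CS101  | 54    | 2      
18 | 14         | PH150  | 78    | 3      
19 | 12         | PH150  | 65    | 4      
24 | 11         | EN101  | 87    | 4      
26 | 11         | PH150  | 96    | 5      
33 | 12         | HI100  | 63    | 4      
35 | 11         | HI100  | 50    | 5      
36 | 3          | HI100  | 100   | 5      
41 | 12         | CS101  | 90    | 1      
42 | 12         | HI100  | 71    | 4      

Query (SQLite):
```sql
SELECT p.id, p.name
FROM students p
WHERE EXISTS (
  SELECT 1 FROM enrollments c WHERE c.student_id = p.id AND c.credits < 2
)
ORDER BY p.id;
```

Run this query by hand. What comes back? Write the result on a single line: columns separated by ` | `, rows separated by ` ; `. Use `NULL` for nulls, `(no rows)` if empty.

12 | Pia

For each students row, check whether any enrollments with matching student_id has credits < 2.
Keep rows where that is true.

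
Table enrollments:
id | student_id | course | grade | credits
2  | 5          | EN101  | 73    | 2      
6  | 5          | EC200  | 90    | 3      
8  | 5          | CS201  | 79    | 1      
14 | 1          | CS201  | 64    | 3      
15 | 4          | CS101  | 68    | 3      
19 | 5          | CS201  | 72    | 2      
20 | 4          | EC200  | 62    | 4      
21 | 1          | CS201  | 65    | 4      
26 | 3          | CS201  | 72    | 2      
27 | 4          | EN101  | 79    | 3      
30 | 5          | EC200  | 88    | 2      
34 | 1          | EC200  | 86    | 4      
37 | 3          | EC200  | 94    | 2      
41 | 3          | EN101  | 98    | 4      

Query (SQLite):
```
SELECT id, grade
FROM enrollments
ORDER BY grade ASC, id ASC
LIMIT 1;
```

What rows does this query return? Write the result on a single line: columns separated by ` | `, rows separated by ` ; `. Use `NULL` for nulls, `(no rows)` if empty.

20 | 62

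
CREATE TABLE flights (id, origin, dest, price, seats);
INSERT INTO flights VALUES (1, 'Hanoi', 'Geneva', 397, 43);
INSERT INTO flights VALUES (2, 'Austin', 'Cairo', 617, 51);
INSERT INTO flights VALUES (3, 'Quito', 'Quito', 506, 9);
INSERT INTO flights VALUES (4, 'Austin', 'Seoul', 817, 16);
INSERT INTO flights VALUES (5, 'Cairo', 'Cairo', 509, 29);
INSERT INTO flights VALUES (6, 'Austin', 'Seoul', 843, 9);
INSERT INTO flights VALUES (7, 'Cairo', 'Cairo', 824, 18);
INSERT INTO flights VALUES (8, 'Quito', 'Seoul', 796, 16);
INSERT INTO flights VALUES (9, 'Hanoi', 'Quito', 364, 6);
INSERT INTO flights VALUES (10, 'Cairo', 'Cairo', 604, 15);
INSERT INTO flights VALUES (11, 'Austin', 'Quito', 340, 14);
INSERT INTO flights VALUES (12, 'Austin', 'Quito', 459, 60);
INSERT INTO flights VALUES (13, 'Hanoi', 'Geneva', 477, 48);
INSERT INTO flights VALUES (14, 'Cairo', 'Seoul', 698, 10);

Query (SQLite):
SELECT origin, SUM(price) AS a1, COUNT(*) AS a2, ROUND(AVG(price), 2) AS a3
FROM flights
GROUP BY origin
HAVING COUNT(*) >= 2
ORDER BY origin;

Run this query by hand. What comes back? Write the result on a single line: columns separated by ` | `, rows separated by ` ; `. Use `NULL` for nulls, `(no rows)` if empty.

Group flights by origin.
Per group compute: SUM(price), COUNT(*), ROUND(AVG(price), 2).
HAVING: drop groups with fewer than 2 rows.
  Austin: ids {2, 4, 6, 11, 12} → SUM(price)=3076, COUNT(*)=5, ROUND(AVG(price), 2)=615.2
  Cairo: ids {5, 7, 10, 14} → SUM(price)=2635, COUNT(*)=4, ROUND(AVG(price), 2)=658.75
  Hanoi: ids {1, 9, 13} → SUM(price)=1238, COUNT(*)=3, ROUND(AVG(price), 2)=412.67
  Quito: ids {3, 8} → SUM(price)=1302, COUNT(*)=2, ROUND(AVG(price), 2)=651

Austin | 3076 | 5 | 615.2 ; Cairo | 2635 | 4 | 658.75 ; Hanoi | 1238 | 3 | 412.67 ; Quito | 1302 | 2 | 651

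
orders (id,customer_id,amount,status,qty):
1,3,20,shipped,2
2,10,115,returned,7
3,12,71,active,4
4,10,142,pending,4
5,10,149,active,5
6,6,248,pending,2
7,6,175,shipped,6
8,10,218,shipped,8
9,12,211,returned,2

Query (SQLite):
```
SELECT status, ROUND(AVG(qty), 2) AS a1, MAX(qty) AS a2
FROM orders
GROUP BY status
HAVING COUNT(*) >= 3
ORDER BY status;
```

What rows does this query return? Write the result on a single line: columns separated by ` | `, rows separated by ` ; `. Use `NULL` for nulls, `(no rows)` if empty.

Group orders by status.
Per group compute: ROUND(AVG(qty), 2), MAX(qty).
HAVING: drop groups with fewer than 3 rows.
  active: ids {3, 5} → ROUND(AVG(qty), 2)=4.5, MAX(qty)=5
  pending: ids {4, 6} → ROUND(AVG(qty), 2)=3, MAX(qty)=4
  returned: ids {2, 9} → ROUND(AVG(qty), 2)=4.5, MAX(qty)=7
  shipped: ids {1, 7, 8} → ROUND(AVG(qty), 2)=5.33, MAX(qty)=8

shipped | 5.33 | 8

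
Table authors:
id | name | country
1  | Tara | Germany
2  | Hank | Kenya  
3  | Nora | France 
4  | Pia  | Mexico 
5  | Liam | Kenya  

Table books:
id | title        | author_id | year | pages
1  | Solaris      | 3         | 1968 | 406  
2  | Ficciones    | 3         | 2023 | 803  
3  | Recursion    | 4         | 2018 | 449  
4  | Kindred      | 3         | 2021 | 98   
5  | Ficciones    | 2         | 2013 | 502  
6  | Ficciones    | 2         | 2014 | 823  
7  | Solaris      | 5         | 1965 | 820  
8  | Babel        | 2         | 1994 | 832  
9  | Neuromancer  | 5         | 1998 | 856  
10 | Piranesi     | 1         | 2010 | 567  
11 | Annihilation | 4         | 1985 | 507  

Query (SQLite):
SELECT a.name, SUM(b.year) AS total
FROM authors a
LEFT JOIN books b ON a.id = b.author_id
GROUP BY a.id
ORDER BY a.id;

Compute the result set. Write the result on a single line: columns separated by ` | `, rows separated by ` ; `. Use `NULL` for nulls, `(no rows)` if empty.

LEFT JOIN keeps every authors row; unmatched ones get NULL for books columns.
Group by authors.id and compute SUM(b.year). SUM over an all-NULL group is NULL.
  1: ids {10} → SUM(b.year)=2010
  2: ids {5, 6, 8} → SUM(b.year)=6021
  3: ids {1, 2, 4} → SUM(b.year)=6012
  4: ids {3, 11} → SUM(b.year)=4003
  5: ids {7, 9} → SUM(b.year)=3963

Tara | 2010 ; Hank | 6021 ; Nora | 6012 ; Pia | 4003 ; Liam | 3963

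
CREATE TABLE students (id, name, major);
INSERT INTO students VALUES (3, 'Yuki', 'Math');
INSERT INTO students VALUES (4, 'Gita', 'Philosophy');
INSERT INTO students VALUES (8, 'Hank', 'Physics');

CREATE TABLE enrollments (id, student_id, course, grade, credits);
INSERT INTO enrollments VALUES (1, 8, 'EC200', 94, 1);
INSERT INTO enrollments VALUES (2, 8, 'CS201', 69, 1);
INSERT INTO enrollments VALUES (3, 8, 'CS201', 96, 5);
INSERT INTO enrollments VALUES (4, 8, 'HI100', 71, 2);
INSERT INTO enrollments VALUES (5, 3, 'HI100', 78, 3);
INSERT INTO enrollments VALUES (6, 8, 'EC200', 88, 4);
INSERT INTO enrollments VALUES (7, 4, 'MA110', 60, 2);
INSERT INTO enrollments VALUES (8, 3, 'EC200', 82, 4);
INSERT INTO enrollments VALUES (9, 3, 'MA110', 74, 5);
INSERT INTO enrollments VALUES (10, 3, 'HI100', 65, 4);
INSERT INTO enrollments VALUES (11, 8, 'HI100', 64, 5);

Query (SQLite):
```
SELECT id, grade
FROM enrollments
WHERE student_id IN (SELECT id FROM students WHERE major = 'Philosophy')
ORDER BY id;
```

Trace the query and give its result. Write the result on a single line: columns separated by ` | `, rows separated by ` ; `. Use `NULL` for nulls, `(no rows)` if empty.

Inner query: students.id where major = 'Philosophy'.
Outer: keep enrollments rows whose student_id is in that set.
Inner query → {4}

7 | 60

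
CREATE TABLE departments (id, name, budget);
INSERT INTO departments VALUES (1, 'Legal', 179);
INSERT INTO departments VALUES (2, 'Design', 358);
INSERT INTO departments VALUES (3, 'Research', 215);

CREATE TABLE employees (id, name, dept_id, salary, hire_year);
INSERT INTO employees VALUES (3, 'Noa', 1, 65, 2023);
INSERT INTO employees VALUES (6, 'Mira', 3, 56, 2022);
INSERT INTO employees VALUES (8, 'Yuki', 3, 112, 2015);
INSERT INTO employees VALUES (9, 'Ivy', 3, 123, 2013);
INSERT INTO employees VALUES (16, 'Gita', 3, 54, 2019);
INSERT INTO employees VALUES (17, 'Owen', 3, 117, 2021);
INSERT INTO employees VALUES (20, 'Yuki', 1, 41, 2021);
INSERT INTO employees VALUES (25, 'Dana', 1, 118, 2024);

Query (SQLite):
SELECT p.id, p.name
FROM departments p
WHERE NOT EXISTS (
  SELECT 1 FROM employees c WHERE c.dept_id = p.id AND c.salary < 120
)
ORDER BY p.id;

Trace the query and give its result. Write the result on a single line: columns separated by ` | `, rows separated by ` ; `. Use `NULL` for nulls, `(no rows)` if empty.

2 | Design

For each departments row, check whether any employees with matching dept_id has salary < 120.
Keep rows where that is false.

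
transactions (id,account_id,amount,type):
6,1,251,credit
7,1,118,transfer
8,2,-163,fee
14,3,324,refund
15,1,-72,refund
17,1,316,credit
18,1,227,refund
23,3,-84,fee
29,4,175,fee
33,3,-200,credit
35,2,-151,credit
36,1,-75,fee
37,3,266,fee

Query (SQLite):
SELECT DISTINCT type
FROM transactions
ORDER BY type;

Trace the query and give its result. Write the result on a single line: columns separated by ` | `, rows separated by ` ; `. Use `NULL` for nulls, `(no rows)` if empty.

credit ; fee ; refund ; transfer

Collect distinct type values from transactions.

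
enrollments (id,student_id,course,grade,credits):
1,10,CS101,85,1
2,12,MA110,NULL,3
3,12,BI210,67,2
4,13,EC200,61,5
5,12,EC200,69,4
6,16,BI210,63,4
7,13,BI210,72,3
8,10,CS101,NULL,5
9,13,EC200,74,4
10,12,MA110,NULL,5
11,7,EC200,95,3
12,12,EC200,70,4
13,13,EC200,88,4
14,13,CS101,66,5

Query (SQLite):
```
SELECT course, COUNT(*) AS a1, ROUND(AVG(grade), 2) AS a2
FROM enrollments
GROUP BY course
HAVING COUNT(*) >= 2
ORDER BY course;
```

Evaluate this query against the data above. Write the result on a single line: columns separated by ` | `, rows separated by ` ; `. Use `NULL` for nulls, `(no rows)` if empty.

Group enrollments by course.
Per group compute: COUNT(*), ROUND(AVG(grade), 2).
HAVING: drop groups with fewer than 2 rows.
  BI210: ids {3, 6, 7} → COUNT(*)=3, ROUND(AVG(grade), 2)=67.33
  CS101: ids {1, 8, 14} → COUNT(*)=3, ROUND(AVG(grade), 2)=75.5
  EC200: ids {4, 5, 9, 11, 12, 13} → COUNT(*)=6, ROUND(AVG(grade), 2)=76.17
  MA110: ids {2, 10} → COUNT(*)=2, ROUND(AVG(grade), 2)=NULL

BI210 | 3 | 67.33 ; CS101 | 3 | 75.5 ; EC200 | 6 | 76.17 ; MA110 | 2 | NULL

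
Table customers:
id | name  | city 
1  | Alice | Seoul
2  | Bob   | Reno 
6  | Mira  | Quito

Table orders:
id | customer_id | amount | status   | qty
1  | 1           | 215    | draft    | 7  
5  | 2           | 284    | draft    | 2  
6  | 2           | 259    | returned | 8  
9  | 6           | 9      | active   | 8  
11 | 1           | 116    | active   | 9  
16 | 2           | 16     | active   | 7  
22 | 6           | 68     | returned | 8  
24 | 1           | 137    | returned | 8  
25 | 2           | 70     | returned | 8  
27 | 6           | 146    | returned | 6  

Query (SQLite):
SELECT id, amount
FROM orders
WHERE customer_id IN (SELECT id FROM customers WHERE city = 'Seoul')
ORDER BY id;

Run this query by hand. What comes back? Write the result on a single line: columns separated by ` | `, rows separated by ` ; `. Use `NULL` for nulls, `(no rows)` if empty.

Inner query: customers.id where city = 'Seoul'.
Outer: keep orders rows whose customer_id is in that set.
Inner query → {1}

1 | 215 ; 11 | 116 ; 24 | 137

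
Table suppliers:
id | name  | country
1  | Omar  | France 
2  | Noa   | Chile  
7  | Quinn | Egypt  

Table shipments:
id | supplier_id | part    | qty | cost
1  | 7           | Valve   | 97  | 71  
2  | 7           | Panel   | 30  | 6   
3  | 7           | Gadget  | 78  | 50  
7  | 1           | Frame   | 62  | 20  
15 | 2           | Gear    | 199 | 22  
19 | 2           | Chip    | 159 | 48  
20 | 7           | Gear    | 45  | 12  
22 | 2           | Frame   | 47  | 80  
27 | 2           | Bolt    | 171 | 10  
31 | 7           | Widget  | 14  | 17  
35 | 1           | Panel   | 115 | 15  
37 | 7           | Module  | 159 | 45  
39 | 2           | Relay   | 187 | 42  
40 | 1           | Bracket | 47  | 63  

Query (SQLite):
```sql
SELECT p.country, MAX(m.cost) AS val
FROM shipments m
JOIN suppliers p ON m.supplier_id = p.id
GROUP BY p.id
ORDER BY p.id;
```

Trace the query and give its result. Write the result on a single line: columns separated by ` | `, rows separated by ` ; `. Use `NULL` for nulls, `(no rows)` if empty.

France | 63 ; Chile | 80 ; Egypt | 71

Join each shipments row to its suppliers via supplier_id.
Group joined rows by suppliers.id; compute MAX(m.cost) per group.
  1: ids {7, 35, 40} → MAX(m.cost)=63
  2: ids {15, 19, 22, 27, 39} → MAX(m.cost)=80
  7: ids {1, 2, 3, 20, 31, 37} → MAX(m.cost)=71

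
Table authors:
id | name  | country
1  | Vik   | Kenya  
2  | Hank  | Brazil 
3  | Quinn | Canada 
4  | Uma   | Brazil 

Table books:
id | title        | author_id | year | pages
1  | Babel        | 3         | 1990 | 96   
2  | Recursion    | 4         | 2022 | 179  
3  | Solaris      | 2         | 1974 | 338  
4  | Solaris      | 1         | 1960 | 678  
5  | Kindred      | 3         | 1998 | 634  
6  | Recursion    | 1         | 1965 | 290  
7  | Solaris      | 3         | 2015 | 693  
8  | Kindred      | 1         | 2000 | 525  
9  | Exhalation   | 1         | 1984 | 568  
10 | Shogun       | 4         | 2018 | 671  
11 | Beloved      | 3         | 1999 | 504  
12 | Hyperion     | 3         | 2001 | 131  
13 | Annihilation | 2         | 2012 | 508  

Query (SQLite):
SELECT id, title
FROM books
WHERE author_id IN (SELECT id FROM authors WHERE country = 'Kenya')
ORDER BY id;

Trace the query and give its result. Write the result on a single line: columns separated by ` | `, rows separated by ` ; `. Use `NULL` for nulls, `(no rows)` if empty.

Inner query: authors.id where country = 'Kenya'.
Outer: keep books rows whose author_id is in that set.
Inner query → {1}

4 | Solaris ; 6 | Recursion ; 8 | Kindred ; 9 | Exhalation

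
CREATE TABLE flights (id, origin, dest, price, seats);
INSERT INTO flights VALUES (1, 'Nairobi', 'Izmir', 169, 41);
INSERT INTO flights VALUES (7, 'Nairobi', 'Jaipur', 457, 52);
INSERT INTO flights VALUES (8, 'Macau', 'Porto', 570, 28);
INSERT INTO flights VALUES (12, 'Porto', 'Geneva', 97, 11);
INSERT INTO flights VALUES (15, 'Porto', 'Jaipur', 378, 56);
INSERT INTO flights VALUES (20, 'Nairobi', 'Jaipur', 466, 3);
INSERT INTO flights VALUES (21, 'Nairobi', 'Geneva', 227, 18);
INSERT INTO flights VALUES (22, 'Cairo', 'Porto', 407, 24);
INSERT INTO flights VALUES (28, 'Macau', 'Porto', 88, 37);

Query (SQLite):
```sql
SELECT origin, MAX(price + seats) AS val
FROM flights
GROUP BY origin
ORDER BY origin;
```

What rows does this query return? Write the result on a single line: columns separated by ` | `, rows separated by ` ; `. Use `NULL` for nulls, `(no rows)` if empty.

Cairo | 431 ; Macau | 598 ; Nairobi | 509 ; Porto | 434

For each row compute price + seats.
Group by origin; take MAX of the expression per group.
  Cairo: ids {22} → MAX(price + seats)=431
  Macau: ids {8, 28} → MAX(price + seats)=598
  Nairobi: ids {1, 7, 20, 21} → MAX(price + seats)=509
  Porto: ids {12, 15} → MAX(price + seats)=434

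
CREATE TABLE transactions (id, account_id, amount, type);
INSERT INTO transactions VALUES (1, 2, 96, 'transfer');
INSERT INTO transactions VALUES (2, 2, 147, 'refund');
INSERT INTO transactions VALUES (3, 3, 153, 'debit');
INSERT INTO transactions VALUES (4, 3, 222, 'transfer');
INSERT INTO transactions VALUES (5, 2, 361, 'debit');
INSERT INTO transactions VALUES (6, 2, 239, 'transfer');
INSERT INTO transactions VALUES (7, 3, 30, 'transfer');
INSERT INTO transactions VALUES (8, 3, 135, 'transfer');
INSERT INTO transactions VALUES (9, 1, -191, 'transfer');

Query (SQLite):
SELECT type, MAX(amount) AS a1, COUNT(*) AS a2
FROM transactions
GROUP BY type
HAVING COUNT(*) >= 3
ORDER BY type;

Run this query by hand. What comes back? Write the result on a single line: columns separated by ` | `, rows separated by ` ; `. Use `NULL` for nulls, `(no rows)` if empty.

Group transactions by type.
Per group compute: MAX(amount), COUNT(*).
HAVING: drop groups with fewer than 3 rows.
  debit: ids {3, 5} → MAX(amount)=361, COUNT(*)=2
  refund: ids {2} → MAX(amount)=147, COUNT(*)=1
  transfer: ids {1, 4, 6, 7, 8, 9} → MAX(amount)=239, COUNT(*)=6

transfer | 239 | 6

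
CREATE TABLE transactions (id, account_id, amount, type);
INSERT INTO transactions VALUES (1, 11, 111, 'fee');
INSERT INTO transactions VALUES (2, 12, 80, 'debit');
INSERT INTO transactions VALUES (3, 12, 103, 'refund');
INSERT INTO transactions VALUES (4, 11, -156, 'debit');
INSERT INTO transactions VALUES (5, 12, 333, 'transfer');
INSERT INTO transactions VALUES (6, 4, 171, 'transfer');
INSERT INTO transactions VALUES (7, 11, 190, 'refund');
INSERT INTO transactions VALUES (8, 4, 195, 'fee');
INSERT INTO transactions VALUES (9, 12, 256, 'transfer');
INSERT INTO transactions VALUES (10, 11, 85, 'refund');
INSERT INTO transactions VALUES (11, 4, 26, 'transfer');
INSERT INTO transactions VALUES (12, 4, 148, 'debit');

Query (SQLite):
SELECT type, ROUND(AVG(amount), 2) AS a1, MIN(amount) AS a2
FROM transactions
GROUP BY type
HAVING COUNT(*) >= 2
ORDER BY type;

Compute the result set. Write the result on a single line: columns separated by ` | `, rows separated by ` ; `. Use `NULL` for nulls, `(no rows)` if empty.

debit | 24 | -156 ; fee | 153 | 111 ; refund | 126 | 85 ; transfer | 196.5 | 26

Group transactions by type.
Per group compute: ROUND(AVG(amount), 2), MIN(amount).
HAVING: drop groups with fewer than 2 rows.
  debit: ids {2, 4, 12} → ROUND(AVG(amount), 2)=24, MIN(amount)=-156
  fee: ids {1, 8} → ROUND(AVG(amount), 2)=153, MIN(amount)=111
  refund: ids {3, 7, 10} → ROUND(AVG(amount), 2)=126, MIN(amount)=85
  transfer: ids {5, 6, 9, 11} → ROUND(AVG(amount), 2)=196.5, MIN(amount)=26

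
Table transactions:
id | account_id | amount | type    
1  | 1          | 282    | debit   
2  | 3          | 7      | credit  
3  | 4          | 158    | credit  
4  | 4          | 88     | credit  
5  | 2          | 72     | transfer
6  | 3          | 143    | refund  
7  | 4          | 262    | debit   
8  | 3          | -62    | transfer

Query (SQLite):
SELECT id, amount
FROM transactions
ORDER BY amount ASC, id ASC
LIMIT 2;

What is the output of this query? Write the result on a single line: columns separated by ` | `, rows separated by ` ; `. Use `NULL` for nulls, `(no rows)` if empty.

8 | -62 ; 2 | 7

Sort by amount asc, tiebreak id asc: (-62, id=8), (7, id=2), (72, id=5), (88, id=4), (143, id=6) …. Take first 2.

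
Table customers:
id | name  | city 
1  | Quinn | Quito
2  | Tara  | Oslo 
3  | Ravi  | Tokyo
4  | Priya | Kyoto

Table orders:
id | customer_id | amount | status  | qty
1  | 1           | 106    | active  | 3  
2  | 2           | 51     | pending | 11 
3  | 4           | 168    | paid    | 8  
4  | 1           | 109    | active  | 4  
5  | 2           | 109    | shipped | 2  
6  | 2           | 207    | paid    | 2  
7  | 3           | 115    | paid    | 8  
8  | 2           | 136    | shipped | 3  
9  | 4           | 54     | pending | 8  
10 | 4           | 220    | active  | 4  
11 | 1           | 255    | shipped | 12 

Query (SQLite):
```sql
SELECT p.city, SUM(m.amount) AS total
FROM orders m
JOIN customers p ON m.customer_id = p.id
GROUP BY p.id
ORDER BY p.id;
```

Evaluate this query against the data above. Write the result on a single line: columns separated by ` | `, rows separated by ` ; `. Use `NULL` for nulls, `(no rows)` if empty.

Quito | 470 ; Oslo | 503 ; Tokyo | 115 ; Kyoto | 442

Join each orders row to its customers via customer_id.
Group joined rows by customers.id; compute SUM(m.amount) per group.
  1: ids {1, 4, 11} → SUM(m.amount)=470
  2: ids {2, 5, 6, 8} → SUM(m.amount)=503
  3: ids {7} → SUM(m.amount)=115
  4: ids {3, 9, 10} → SUM(m.amount)=442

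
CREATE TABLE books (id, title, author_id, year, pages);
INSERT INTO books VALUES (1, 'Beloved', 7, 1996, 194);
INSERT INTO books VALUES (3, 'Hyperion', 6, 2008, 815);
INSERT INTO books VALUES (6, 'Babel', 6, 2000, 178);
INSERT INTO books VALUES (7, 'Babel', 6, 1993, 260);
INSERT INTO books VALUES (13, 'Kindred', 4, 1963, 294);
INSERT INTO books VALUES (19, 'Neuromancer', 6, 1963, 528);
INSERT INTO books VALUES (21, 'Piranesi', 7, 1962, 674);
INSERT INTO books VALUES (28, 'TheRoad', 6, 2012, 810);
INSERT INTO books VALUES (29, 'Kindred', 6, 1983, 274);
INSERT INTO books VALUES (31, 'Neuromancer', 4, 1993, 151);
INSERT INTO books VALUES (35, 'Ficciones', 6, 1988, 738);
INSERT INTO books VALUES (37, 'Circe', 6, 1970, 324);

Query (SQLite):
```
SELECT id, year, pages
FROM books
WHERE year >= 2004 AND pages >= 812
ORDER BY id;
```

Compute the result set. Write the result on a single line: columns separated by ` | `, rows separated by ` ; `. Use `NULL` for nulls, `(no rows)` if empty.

year >= 2004: ids {3, 28}
pages >= 812: ids {3}
Combine with AND.

3 | 2008 | 815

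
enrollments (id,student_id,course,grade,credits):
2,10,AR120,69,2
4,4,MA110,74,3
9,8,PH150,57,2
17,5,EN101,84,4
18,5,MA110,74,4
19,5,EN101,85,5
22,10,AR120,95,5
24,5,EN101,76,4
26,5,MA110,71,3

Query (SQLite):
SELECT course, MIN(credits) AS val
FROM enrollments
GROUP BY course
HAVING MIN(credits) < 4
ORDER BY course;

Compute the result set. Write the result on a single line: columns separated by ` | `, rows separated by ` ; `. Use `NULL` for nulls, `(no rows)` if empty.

Partition enrollments by course; compute MIN(credits) within each group.
HAVING: keep groups where MIN(credits) < 4.
  AR120: ids {2, 22} → MIN(credits)=2
  EN101: ids {17, 19, 24} → MIN(credits)=4
  MA110: ids {4, 18, 26} → MIN(credits)=3
  PH150: ids {9} → MIN(credits)=2

AR120 | 2 ; MA110 | 3 ; PH150 | 2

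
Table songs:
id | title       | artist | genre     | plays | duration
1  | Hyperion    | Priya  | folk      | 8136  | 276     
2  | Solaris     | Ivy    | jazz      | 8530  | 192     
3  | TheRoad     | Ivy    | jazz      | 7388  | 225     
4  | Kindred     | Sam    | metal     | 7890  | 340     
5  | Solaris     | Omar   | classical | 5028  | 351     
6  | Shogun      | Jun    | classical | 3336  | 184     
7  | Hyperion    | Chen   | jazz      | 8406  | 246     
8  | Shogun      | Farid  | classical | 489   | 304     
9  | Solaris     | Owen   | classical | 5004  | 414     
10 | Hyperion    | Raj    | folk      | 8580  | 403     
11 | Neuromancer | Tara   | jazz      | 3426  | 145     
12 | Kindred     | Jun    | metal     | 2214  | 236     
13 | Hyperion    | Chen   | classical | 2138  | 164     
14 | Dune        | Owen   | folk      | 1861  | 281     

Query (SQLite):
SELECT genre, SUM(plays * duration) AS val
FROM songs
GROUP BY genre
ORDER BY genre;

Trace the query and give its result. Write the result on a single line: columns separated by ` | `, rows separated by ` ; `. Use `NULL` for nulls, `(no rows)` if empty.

For each row compute plays * duration.
Group by genre; take SUM of the expression per group.
  classical: ids {5, 6, 8, 9, 13} → SUM(plays * duration)=4949596
  folk: ids {1, 10, 14} → SUM(plays * duration)=6226217
  jazz: ids {2, 3, 7, 11} → SUM(plays * duration)=5864706
  metal: ids {4, 12} → SUM(plays * duration)=3205104

classical | 4949596 ; folk | 6226217 ; jazz | 5864706 ; metal | 3205104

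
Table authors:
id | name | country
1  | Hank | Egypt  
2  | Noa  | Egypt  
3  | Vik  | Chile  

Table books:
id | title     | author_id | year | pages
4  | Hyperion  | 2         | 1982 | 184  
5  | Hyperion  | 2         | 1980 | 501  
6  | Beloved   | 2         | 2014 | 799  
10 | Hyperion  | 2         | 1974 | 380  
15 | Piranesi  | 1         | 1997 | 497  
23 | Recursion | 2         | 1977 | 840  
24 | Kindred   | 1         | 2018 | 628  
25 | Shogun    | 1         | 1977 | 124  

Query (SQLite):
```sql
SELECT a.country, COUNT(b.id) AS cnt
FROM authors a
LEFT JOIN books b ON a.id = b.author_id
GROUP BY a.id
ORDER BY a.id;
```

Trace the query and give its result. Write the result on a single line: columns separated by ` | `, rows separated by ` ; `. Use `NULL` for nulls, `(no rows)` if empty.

LEFT JOIN keeps every authors row; unmatched ones get NULL for books columns.
Group by authors.id and compute COUNT(b.id). COUNT(col) of an all-NULL group is 0.
  1: ids {15, 24, 25} → COUNT(b.id)=3
  2: ids {4, 5, 6, 10, 23} → COUNT(b.id)=5
  3: ids {—} → COUNT(b.id)=0

Egypt | 3 ; Egypt | 5 ; Chile | 0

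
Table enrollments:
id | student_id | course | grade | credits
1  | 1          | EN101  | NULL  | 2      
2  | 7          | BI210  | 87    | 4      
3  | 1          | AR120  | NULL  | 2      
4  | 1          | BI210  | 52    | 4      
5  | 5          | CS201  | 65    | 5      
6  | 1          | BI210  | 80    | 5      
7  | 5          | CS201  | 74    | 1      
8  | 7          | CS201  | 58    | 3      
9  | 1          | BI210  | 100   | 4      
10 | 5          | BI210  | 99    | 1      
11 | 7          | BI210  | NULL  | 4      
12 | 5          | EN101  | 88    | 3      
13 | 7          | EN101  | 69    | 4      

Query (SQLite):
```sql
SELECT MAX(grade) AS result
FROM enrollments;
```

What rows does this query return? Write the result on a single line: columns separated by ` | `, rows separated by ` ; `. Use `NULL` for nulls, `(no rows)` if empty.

All grade values: [NULL, 87, NULL, 52, 65, 80, 74, 58, 100, 99, NULL, 88, 69].
MAX of non-NULL values = 100.

100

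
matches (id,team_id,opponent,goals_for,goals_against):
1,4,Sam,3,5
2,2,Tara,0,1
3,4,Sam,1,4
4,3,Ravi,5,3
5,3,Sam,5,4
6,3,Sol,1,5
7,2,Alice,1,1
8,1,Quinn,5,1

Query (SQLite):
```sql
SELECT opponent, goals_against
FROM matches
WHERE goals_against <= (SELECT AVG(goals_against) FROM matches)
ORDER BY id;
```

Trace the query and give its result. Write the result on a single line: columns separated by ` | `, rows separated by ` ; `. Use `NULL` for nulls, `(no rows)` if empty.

Scalar subquery: AVG(goals_against) over all matches rows = 3.0.
Keep rows where goals_against <= that value.

Tara | 1 ; Ravi | 3 ; Alice | 1 ; Quinn | 1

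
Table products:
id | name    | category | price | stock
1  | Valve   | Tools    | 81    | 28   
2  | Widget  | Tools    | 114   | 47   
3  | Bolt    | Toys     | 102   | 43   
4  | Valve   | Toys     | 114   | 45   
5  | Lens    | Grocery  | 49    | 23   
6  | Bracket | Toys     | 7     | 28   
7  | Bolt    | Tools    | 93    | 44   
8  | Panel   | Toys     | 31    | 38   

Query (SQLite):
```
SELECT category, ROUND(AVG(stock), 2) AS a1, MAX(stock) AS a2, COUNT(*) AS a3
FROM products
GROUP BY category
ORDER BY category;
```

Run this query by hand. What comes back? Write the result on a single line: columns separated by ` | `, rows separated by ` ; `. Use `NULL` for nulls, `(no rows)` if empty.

Grocery | 23 | 23 | 1 ; Tools | 39.67 | 47 | 3 ; Toys | 38.5 | 45 | 4

Group products by category.
Per group compute: ROUND(AVG(stock), 2), MAX(stock), COUNT(*).
  Grocery: ids {5} → ROUND(AVG(stock), 2)=23, MAX(stock)=23, COUNT(*)=1
  Tools: ids {1, 2, 7} → ROUND(AVG(stock), 2)=39.67, MAX(stock)=47, COUNT(*)=3
  Toys: ids {3, 4, 6, 8} → ROUND(AVG(stock), 2)=38.5, MAX(stock)=45, COUNT(*)=4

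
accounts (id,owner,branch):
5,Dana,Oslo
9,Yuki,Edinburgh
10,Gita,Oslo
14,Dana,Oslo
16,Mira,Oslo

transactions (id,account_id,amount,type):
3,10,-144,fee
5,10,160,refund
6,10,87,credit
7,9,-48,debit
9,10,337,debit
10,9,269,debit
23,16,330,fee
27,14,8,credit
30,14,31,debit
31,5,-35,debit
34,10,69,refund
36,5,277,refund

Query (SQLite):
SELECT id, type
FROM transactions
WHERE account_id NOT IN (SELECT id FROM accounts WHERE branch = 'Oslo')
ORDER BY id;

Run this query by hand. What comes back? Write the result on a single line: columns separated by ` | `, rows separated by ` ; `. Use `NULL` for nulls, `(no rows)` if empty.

7 | debit ; 10 | debit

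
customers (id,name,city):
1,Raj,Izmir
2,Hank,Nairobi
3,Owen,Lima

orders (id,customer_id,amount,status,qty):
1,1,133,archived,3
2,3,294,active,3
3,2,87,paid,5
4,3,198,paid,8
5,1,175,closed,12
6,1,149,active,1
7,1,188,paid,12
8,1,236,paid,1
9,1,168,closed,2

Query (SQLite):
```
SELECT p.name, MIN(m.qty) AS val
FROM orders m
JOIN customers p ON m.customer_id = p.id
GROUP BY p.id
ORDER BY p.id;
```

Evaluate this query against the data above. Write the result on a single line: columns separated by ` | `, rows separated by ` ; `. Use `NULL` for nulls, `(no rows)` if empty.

Raj | 1 ; Hank | 5 ; Owen | 3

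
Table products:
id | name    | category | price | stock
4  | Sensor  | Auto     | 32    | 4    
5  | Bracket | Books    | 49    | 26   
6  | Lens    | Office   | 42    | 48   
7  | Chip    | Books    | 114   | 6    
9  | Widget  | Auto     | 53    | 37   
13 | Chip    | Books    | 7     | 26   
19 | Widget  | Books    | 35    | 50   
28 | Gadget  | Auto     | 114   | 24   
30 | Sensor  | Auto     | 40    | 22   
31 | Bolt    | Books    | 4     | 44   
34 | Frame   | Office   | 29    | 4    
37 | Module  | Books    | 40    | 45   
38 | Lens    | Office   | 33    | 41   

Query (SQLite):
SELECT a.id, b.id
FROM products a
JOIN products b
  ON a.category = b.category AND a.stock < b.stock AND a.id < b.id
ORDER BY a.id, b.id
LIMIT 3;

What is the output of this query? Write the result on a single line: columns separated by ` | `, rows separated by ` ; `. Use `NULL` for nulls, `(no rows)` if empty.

Pairs (a,b) with same category, a.stock < b.stock, a.id < b.id.
category groups: Auto:{4,9,28,30} Books:{5,7,13,19,31,37} Office:{6,34,38}
Ordered by (a.id, b.id); first 3.

4 | 9 ; 4 | 28 ; 4 | 30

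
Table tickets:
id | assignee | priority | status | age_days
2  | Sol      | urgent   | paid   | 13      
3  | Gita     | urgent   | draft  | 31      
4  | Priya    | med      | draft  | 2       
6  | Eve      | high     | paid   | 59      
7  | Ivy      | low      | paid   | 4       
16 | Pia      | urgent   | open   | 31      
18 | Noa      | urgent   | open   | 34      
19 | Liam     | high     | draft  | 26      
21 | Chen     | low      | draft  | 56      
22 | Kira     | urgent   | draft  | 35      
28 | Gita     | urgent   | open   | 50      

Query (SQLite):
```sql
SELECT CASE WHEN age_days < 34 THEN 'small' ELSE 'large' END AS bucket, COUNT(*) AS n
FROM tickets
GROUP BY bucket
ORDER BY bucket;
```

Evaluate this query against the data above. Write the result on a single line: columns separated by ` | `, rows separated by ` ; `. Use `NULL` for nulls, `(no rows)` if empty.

Bucket rows by age_days < 34 → 'small' else 'large'; count each bucket.

large | 5 ; small | 6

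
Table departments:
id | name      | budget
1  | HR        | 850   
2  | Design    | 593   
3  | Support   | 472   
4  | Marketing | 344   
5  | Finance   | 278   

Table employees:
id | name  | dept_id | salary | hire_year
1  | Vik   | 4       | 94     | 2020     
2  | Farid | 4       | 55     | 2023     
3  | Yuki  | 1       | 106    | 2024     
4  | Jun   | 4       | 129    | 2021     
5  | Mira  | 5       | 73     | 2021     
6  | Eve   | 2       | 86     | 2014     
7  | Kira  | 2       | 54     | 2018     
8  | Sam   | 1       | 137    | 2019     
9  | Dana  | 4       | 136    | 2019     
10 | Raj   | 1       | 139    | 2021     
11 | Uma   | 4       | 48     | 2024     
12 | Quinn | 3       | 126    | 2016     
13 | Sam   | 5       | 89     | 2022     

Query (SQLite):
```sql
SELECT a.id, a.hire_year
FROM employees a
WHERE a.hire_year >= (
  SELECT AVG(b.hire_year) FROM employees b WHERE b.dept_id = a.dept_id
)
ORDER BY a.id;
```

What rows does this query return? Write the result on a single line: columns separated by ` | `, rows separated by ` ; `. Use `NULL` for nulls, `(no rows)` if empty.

For each employees row a, compute AVG(hire_year) over rows sharing a.dept_id.
Keep row a if a.hire_year >= that per-group AVG.
  dept_id=1: AVG(hire_year) = 2021.333333
  dept_id=2: AVG(hire_year) = 2016.0
  dept_id=3: AVG(hire_year) = 2016.0
  dept_id=4: AVG(hire_year) = 2021.4
  dept_id=5: AVG(hire_year) = 2021.5

2 | 2023 ; 3 | 2024 ; 7 | 2018 ; 11 | 2024 ; 12 | 2016 ; 13 | 2022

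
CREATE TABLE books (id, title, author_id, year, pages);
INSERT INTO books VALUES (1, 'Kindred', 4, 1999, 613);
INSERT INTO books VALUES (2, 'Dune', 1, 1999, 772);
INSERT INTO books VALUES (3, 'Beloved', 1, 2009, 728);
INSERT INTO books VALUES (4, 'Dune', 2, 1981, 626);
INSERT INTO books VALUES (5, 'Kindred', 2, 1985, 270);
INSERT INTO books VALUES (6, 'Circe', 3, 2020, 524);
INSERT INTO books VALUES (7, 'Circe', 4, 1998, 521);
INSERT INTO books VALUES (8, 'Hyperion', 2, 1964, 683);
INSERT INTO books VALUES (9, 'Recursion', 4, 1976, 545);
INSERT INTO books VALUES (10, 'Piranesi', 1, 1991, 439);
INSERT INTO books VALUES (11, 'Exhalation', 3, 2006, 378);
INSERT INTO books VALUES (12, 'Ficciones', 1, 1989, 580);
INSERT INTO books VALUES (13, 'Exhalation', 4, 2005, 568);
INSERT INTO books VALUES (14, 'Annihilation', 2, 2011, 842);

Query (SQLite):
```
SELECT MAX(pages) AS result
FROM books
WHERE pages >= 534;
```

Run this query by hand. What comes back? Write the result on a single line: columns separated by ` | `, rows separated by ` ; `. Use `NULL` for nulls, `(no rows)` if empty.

842

Rows where pages >= 534 → pages values: [613, 772, 728, 626, 683, 545, 580, 568, 842].
MAX of non-NULL values = 842.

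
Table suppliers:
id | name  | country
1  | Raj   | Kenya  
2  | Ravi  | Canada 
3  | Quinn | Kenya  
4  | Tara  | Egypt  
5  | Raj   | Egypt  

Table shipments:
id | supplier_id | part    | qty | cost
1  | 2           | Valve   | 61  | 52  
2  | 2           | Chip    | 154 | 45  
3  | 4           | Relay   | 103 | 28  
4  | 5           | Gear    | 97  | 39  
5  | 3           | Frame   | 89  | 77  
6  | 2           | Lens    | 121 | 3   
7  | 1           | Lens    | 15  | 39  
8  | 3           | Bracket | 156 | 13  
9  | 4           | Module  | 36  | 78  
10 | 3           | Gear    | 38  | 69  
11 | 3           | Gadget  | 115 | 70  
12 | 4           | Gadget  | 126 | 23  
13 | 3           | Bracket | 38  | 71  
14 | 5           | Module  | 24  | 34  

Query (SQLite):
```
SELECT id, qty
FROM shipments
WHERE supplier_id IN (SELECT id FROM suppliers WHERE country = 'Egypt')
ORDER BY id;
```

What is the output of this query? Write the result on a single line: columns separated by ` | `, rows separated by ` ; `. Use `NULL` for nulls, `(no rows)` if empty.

Inner query: suppliers.id where country = 'Egypt'.
Outer: keep shipments rows whose supplier_id is in that set.
Inner query → {4, 5}

3 | 103 ; 4 | 97 ; 9 | 36 ; 12 | 126 ; 14 | 24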